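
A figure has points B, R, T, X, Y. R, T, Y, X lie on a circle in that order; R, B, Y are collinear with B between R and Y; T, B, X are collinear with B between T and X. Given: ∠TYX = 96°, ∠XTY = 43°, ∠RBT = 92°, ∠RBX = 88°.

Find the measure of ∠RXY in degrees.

1. ∠TXY = 41°  [△TYX]
2. ∠XRY = 43°  [same arc YX]
3. ∠XBY = 92°  [vertical angles at B]
4. ∠RYX = 47°  [△YBX]
5. ∠RXY = 90°  [△RYX]

∠RXY = 90°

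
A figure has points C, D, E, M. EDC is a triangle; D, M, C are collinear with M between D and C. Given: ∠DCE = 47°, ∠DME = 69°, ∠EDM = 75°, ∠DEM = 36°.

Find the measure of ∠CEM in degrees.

1. ∠ECM = 47°  [M on ray CD]
2. ∠CME = 111°  [linear pair at M on DC]
3. ∠CEM = 22°  [△EMC]

∠CEM = 22°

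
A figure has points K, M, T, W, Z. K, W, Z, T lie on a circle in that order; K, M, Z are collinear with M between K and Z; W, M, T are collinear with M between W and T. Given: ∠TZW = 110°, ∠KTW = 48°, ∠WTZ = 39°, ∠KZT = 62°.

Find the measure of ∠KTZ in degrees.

1. ∠TWZ = 31°  [△WZT]
2. ∠TKZ = 31°  [same arc ZT]
3. ∠KTZ = 87°  [△KZT]

∠KTZ = 87°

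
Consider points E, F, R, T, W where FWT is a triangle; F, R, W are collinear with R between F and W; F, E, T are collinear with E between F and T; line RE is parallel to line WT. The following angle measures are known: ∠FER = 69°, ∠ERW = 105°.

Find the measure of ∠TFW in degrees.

∠TFW = 36°

1. ∠ERF = 75°  [linear pair at R on FW]
2. ∠EFR = 36°  [△FRE]
3. ∠TFW = 36°  [R on FW, E on FT]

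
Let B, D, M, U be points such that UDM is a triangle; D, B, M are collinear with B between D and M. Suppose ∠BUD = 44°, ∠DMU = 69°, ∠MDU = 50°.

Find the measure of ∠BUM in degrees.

1. ∠BMU = 69°  [B on ray MD]
2. ∠BDU = 50°  [B on ray DM]
3. ∠DBU = 86°  [△UDB]
4. ∠MBU = 94°  [linear pair at B on DM]
5. ∠BUM = 17°  [△UBM]

∠BUM = 17°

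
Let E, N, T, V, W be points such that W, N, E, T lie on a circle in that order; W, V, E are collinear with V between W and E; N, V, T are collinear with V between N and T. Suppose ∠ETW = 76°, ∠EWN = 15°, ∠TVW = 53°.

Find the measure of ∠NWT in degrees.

1. ∠ENW = 104°  [cyclic WNET, opposite ∠N+∠T]
2. ∠ETN = 15°  [same arc NE]
3. ∠NEW = 61°  [△WNE]
4. ∠EVT = 127°  [linear pair at V on WE]
5. ∠TEW = 38°  [△EVT]
6. ∠NTW = 61°  [same arc WN]
7. ∠TNW = 38°  [same arc WT]
8. ∠NWT = 81°  [△WNT]

∠NWT = 81°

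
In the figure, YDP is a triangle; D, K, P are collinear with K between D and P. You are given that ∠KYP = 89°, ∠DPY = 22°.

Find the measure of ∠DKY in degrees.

1. ∠KPY = 22°  [K on ray PD]
2. ∠PKY = 69°  [△YKP]
3. ∠DKY = 111°  [linear pair at K on DP]

∠DKY = 111°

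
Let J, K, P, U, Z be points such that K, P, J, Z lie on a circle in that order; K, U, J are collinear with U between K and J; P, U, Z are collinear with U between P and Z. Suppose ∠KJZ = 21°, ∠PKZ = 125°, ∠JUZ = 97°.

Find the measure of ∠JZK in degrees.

1. ∠KPZ = 21°  [same arc KZ]
2. ∠KZP = 34°  [△KPZ]
3. ∠KUZ = 83°  [linear pair at U on KJ]
4. ∠JKZ = 63°  [△KUZ]
5. ∠JZK = 96°  [△KJZ]

∠JZK = 96°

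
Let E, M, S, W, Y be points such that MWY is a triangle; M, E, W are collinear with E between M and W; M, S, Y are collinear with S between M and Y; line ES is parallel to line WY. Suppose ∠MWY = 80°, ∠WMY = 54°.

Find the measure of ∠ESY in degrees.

1. ∠MYW = 46°  [△MWY]
2. ∠ESM = 46°  [ES∥WY, corresponding at S]
3. ∠ESY = 134°  [linear pair at S on MY]

∠ESY = 134°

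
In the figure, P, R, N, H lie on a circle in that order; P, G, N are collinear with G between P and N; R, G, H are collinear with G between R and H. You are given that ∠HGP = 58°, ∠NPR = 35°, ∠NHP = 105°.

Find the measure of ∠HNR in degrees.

∠HNR = 93°

1. ∠NGR = 58°  [vertical angles at G]
2. ∠NHR = 35°  [same arc RN]
3. ∠NRP = 75°  [cyclic PRNH, opposite ∠R+∠H]
4. ∠PNR = 70°  [△PRN]
5. ∠HRN = 52°  [△RGN]
6. ∠HNR = 93°  [△RNH]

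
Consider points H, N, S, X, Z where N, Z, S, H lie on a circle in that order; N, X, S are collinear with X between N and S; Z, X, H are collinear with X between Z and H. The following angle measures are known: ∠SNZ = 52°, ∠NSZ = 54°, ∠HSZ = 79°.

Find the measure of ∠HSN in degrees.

1. ∠SHZ = 52°  [same arc ZS]
2. ∠NZS = 74°  [△NZS]
3. ∠HZS = 49°  [△ZSH]
4. ∠NHS = 106°  [cyclic NZSH, opposite ∠Z+∠H]
5. ∠HNS = 49°  [same arc SH]
6. ∠HSN = 25°  [△NSH]

∠HSN = 25°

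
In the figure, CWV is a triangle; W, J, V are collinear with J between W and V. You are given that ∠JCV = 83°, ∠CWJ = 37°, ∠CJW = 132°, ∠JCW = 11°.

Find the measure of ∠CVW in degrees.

∠CVW = 49°

1. ∠CJV = 48°  [linear pair at J on WV]
2. ∠CVJ = 49°  [△CJV]
3. ∠CVW = 49°  [J on ray VW]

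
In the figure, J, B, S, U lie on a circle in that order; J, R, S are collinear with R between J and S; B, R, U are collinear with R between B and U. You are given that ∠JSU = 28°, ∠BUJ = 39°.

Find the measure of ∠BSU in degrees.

∠BSU = 67°

1. ∠JBU = 28°  [same arc JU]
2. ∠BJU = 113°  [△JBU]
3. ∠BSU = 67°  [cyclic JBSU, opposite ∠J+∠S]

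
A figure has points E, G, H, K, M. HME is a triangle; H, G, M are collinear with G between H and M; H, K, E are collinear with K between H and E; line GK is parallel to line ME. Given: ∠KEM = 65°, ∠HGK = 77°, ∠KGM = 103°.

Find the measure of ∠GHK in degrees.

1. ∠HEM = 65°  [K on ray EH]
2. ∠EMH = 77°  [GK∥ME, corresponding at G]
3. ∠EHM = 38°  [△HME]
4. ∠GHK = 38°  [G on HM, K on HE]

∠GHK = 38°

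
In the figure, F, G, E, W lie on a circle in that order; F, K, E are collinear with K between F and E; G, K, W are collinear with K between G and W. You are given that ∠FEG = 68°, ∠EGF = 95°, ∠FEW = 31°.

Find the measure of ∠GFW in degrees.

∠GFW = 81°

1. ∠FWG = 68°  [same arc FG]
2. ∠FGW = 31°  [same arc FW]
3. ∠GFW = 81°  [△FGW]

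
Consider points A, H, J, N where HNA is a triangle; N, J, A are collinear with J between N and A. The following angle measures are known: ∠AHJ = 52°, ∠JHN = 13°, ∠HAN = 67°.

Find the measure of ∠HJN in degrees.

∠HJN = 119°

1. ∠HAJ = 67°  [J on ray AN]
2. ∠AJH = 61°  [△HJA]
3. ∠HJN = 119°  [linear pair at J on NA]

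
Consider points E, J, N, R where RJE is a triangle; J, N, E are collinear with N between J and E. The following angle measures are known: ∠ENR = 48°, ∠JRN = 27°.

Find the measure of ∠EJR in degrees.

1. ∠JNR = 132°  [linear pair at N on JE]
2. ∠NJR = 21°  [△RJN]
3. ∠EJR = 21°  [N on ray JE]

∠EJR = 21°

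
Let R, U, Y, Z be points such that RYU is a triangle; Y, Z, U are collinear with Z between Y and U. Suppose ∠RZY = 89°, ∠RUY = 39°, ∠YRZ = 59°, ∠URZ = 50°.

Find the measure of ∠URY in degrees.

1. ∠RYZ = 32°  [△RYZ]
2. ∠RYU = 32°  [Z on ray YU]
3. ∠URY = 109°  [△RYU]

∠URY = 109°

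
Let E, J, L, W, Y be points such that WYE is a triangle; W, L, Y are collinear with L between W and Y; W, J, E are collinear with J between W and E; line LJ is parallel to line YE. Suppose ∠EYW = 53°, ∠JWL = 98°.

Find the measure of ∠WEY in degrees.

1. ∠JLW = 53°  [LJ∥YE, corresponding at L]
2. ∠LJW = 29°  [△WLJ]
3. ∠WEY = 29°  [LJ∥YE, corresponding at J]

∠WEY = 29°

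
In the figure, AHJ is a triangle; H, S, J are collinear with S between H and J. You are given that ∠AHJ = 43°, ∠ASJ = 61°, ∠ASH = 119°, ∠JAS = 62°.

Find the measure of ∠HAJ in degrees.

1. ∠AJS = 57°  [△ASJ]
2. ∠AJH = 57°  [S on ray JH]
3. ∠HAJ = 80°  [△AHJ]

∠HAJ = 80°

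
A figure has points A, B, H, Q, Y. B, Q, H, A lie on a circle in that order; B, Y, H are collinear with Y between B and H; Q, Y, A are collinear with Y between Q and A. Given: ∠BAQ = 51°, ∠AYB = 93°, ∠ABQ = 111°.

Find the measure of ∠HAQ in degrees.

∠HAQ = 75°

1. ∠AQB = 18°  [△BQA]
2. ∠AYH = 87°  [linear pair at Y on BH]
3. ∠AHB = 18°  [same arc BA]
4. ∠HAQ = 75°  [△HYA]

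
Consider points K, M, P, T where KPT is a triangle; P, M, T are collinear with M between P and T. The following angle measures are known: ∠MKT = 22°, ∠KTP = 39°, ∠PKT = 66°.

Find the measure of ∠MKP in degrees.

1. ∠KPT = 75°  [△KPT]
2. ∠KTM = 39°  [M on ray TP]
3. ∠KPM = 75°  [M on ray PT]
4. ∠KMT = 119°  [△KMT]
5. ∠KMP = 61°  [linear pair at M on PT]
6. ∠MKP = 44°  [△KPM]

∠MKP = 44°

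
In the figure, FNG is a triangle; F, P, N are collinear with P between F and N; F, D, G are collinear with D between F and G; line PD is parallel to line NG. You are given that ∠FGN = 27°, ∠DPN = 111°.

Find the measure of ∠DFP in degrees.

1. ∠FDP = 27°  [PD∥NG, corresponding at D]
2. ∠DPF = 69°  [linear pair at P on FN]
3. ∠DFP = 84°  [△FPD]

∠DFP = 84°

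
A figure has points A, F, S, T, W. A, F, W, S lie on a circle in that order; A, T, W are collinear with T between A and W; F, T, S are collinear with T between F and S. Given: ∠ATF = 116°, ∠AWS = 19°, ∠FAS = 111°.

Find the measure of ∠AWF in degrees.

∠AWF = 50°

1. ∠AFS = 19°  [same arc AS]
2. ∠ASF = 50°  [△AFS]
3. ∠AWF = 50°  [same arc AF]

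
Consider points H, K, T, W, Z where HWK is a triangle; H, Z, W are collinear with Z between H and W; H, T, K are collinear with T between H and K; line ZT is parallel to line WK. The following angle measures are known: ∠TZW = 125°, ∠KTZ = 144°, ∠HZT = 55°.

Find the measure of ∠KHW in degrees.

∠KHW = 89°

1. ∠HTZ = 36°  [linear pair at T on HK]
2. ∠THZ = 89°  [△HZT]
3. ∠KHW = 89°  [Z on HW, T on HK]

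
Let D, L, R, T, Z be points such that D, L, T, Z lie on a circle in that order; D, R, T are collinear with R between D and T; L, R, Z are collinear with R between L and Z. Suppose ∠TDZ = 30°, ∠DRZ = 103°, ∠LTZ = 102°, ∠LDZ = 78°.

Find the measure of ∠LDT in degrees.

∠LDT = 48°

1. ∠TLZ = 30°  [same arc TZ]
2. ∠LZT = 48°  [△LTZ]
3. ∠LDT = 48°  [same arc LT]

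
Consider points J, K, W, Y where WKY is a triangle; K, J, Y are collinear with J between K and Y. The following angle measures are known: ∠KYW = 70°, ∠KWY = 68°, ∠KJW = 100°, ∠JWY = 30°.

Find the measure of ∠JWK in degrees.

∠JWK = 38°

1. ∠WKY = 42°  [△WKY]
2. ∠JKW = 42°  [J on ray KY]
3. ∠JWK = 38°  [△WKJ]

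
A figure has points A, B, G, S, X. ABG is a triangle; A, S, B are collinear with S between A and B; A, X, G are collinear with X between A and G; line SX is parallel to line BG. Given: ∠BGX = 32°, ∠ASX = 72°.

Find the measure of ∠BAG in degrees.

∠BAG = 76°

1. ∠AGB = 32°  [X on ray GA]
2. ∠ABG = 72°  [SX∥BG, corresponding at S]
3. ∠BAG = 76°  [△ABG]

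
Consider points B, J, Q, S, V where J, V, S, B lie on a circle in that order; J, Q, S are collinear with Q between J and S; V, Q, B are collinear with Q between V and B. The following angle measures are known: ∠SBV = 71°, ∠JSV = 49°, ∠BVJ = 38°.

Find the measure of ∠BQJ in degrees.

∠BQJ = 109°

1. ∠SJV = 71°  [same arc VS]
2. ∠JBV = 49°  [same arc JV]
3. ∠JVS = 60°  [△JVS]
4. ∠BSJ = 38°  [same arc JB]
5. ∠JBS = 120°  [cyclic JVSB, opposite ∠V+∠B]
6. ∠BJS = 22°  [△JSB]
7. ∠BQJ = 109°  [△JQB]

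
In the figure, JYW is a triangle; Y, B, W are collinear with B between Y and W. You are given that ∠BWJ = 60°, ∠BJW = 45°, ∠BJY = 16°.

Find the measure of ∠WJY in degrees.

∠WJY = 61°

1. ∠JBW = 75°  [△JBW]
2. ∠JWY = 60°  [B on ray WY]
3. ∠JBY = 105°  [linear pair at B on YW]
4. ∠BYJ = 59°  [△JYB]
5. ∠JYW = 59°  [B on ray YW]
6. ∠WJY = 61°  [△JYW]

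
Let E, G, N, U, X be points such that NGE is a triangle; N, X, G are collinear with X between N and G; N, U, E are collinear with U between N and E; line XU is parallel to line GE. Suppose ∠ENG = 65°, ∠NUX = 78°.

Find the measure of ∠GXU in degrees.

∠GXU = 143°

1. ∠UNX = 65°  [X on NG, U on NE]
2. ∠NXU = 37°  [△NXU]
3. ∠GXU = 143°  [linear pair at X on NG]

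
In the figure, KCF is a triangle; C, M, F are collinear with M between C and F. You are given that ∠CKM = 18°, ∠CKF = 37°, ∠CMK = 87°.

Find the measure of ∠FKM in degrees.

∠FKM = 19°

1. ∠KCM = 75°  [△KCM]
2. ∠FMK = 93°  [linear pair at M on CF]
3. ∠FCK = 75°  [M on ray CF]
4. ∠CFK = 68°  [△KCF]
5. ∠KFM = 68°  [M on ray FC]
6. ∠FKM = 19°  [△KMF]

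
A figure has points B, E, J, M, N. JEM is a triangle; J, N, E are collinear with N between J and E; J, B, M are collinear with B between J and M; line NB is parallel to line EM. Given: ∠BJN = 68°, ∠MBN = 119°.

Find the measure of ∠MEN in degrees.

1. ∠JBN = 61°  [linear pair at B on JM]
2. ∠BNJ = 51°  [△JNB]
3. ∠BNE = 129°  [linear pair at N on JE]
4. ∠MEN = 51°  [NB∥EM, co-interior at E–N]

∠MEN = 51°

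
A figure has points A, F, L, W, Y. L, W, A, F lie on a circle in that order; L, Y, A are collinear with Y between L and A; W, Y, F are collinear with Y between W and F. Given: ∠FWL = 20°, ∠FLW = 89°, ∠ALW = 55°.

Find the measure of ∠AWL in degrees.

∠AWL = 54°

1. ∠LFW = 71°  [△LWF]
2. ∠LAW = 71°  [same arc LW]
3. ∠AWL = 54°  [△LWA]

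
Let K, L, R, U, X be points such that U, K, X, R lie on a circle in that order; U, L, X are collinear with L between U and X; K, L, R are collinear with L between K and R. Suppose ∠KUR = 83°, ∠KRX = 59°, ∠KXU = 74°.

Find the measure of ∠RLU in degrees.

1. ∠KXR = 97°  [cyclic UKXR, opposite ∠U+∠X]
2. ∠RKX = 24°  [△KXR]
3. ∠KRU = 74°  [same arc UK]
4. ∠RUX = 24°  [same arc XR]
5. ∠RLU = 82°  [△ULR]

∠RLU = 82°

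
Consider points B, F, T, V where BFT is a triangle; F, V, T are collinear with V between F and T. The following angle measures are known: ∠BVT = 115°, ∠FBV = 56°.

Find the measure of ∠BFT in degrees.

1. ∠BVF = 65°  [linear pair at V on FT]
2. ∠BFV = 59°  [△BFV]
3. ∠BFT = 59°  [V on ray FT]

∠BFT = 59°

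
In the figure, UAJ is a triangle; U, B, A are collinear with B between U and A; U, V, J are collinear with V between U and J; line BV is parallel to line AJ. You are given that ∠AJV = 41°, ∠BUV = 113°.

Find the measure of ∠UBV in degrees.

1. ∠AJU = 41°  [V on ray JU]
2. ∠AUJ = 113°  [B on UA, V on UJ]
3. ∠JAU = 26°  [△UAJ]
4. ∠UBV = 26°  [BV∥AJ, corresponding at B]

∠UBV = 26°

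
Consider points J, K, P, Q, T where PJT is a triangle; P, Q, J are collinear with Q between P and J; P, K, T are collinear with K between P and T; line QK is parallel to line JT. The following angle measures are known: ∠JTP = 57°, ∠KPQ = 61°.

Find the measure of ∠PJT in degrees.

1. ∠PKQ = 57°  [QK∥JT, corresponding at K]
2. ∠KQP = 62°  [△PQK]
3. ∠PJT = 62°  [QK∥JT, corresponding at Q]

∠PJT = 62°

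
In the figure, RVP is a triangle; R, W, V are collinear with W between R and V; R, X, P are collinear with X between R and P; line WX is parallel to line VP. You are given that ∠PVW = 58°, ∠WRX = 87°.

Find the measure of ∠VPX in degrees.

∠VPX = 35°

1. ∠PVR = 58°  [W on ray VR]
2. ∠PRV = 87°  [W on RV, X on RP]
3. ∠RPV = 35°  [△RVP]
4. ∠VPX = 35°  [X on ray PR]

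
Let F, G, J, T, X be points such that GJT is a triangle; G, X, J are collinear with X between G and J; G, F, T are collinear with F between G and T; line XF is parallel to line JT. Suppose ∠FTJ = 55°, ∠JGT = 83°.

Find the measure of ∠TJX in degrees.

∠TJX = 42°

1. ∠GTJ = 55°  [F on ray TG]
2. ∠GJT = 42°  [△GJT]
3. ∠TJX = 42°  [X on ray JG]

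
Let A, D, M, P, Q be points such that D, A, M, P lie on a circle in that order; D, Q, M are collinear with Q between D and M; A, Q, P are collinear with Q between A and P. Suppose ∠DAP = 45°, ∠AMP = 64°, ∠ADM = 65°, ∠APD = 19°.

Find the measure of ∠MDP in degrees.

1. ∠APM = 65°  [same arc AM]
2. ∠MAP = 51°  [△AMP]
3. ∠MDP = 51°  [same arc MP]

∠MDP = 51°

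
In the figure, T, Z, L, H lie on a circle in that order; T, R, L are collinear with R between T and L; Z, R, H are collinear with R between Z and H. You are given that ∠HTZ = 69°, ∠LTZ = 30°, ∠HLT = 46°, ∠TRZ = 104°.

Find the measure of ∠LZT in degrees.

∠LZT = 85°

1. ∠HLZ = 111°  [cyclic TZLH, opposite ∠T+∠L]
2. ∠LHZ = 30°  [same arc ZL]
3. ∠LRZ = 76°  [linear pair at R on TL]
4. ∠HZL = 39°  [△ZLH]
5. ∠TLZ = 65°  [△ZRL]
6. ∠LZT = 85°  [△TZL]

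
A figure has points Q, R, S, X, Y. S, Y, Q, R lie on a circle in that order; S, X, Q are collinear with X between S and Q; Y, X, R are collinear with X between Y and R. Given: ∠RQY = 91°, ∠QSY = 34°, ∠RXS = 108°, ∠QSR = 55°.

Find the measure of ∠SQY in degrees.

∠SQY = 17°

1. ∠QXY = 108°  [vertical angles at X]
2. ∠QYR = 55°  [same arc QR]
3. ∠SQY = 17°  [△YXQ]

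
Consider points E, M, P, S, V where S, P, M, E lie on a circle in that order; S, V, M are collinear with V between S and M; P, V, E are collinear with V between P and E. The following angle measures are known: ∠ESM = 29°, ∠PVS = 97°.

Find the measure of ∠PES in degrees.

∠PES = 68°

1. ∠EPM = 29°  [same arc ME]
2. ∠MVP = 83°  [linear pair at V on SM]
3. ∠PMS = 68°  [△PVM]
4. ∠PES = 68°  [same arc SP]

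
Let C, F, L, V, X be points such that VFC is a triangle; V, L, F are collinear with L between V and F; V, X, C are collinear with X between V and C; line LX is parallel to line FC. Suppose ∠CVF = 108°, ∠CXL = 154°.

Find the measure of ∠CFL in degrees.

1. ∠LVX = 108°  [L on VF, X on VC]
2. ∠LXV = 26°  [linear pair at X on VC]
3. ∠VLX = 46°  [△VLX]
4. ∠FLX = 134°  [linear pair at L on VF]
5. ∠CFL = 46°  [LX∥FC, co-interior at F–L]

∠CFL = 46°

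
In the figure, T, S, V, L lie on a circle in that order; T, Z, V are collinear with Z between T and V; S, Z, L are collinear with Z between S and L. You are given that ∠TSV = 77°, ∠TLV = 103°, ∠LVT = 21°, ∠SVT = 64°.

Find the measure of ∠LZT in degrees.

∠LZT = 60°

1. ∠LTV = 56°  [△TVL]
2. ∠SLT = 64°  [same arc TS]
3. ∠LZT = 60°  [△TZL]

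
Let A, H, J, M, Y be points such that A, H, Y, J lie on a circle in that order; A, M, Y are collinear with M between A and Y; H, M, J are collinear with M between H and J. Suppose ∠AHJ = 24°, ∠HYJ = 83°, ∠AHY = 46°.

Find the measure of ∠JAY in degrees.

1. ∠AYJ = 24°  [same arc AJ]
2. ∠AJY = 134°  [cyclic AHYJ, opposite ∠H+∠J]
3. ∠JAY = 22°  [△AYJ]

∠JAY = 22°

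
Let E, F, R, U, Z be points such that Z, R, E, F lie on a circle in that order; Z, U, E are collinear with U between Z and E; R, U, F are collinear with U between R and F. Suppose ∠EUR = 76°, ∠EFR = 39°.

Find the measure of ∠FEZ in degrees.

∠FEZ = 37°

1. ∠FUZ = 76°  [vertical angles at U]
2. ∠EUF = 104°  [linear pair at U on ZE]
3. ∠FEZ = 37°  [△EUF]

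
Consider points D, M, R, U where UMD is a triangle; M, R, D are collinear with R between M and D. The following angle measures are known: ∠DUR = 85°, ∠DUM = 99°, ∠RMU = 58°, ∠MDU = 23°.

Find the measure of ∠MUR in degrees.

1. ∠RDU = 23°  [R on ray DM]
2. ∠DRU = 72°  [△URD]
3. ∠MRU = 108°  [linear pair at R on MD]
4. ∠MUR = 14°  [△UMR]

∠MUR = 14°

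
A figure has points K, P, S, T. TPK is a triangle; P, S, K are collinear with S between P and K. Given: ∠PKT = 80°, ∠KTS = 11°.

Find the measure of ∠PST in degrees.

1. ∠SKT = 80°  [S on ray KP]
2. ∠KST = 89°  [△TSK]
3. ∠PST = 91°  [linear pair at S on PK]

∠PST = 91°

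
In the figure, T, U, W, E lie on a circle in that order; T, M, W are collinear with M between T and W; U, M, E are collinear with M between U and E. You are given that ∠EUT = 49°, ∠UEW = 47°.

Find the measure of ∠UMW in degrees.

∠UMW = 96°

1. ∠UTW = 47°  [same arc UW]
2. ∠TMU = 84°  [△TMU]
3. ∠UMW = 96°  [linear pair at M on TW]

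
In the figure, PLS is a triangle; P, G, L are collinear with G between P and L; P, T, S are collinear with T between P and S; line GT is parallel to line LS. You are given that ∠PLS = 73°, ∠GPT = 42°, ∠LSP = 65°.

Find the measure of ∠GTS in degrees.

1. ∠PGT = 73°  [GT∥LS, corresponding at G]
2. ∠GTP = 65°  [△PGT]
3. ∠GTS = 115°  [linear pair at T on PS]

∠GTS = 115°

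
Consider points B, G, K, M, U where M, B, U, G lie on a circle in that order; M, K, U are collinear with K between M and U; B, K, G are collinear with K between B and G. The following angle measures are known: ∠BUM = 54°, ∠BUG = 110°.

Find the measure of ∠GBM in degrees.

∠GBM = 56°

1. ∠BGM = 54°  [same arc MB]
2. ∠BMG = 70°  [cyclic MBUG, opposite ∠M+∠U]
3. ∠GBM = 56°  [△MBG]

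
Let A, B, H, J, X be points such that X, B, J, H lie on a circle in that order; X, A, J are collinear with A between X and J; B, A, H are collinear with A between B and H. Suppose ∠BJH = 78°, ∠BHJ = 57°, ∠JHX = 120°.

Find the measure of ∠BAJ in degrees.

∠BAJ = 72°

1. ∠HBJ = 45°  [△BJH]
2. ∠BXJ = 57°  [same arc BJ]
3. ∠JBX = 60°  [cyclic XBJH, opposite ∠B+∠H]
4. ∠BJX = 63°  [△XBJ]
5. ∠BAJ = 72°  [△BAJ]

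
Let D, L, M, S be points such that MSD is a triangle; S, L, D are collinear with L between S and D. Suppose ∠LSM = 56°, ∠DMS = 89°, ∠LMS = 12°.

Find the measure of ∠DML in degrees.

∠DML = 77°

1. ∠MLS = 112°  [△MSL]
2. ∠DSM = 56°  [L on ray SD]
3. ∠MDS = 35°  [△MSD]
4. ∠DLM = 68°  [linear pair at L on SD]
5. ∠LDM = 35°  [L on ray DS]
6. ∠DML = 77°  [△MLD]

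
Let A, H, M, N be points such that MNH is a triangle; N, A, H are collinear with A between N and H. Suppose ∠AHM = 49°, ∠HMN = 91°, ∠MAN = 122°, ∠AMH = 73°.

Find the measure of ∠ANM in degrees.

1. ∠MHN = 49°  [A on ray HN]
2. ∠HNM = 40°  [△MNH]
3. ∠ANM = 40°  [A on ray NH]

∠ANM = 40°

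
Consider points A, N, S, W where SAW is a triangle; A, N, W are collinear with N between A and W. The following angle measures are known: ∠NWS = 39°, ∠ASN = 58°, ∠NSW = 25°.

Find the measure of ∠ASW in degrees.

1. ∠SNW = 116°  [△SNW]
2. ∠AWS = 39°  [N on ray WA]
3. ∠ANS = 64°  [linear pair at N on AW]
4. ∠NAS = 58°  [△SAN]
5. ∠SAW = 58°  [N on ray AW]
6. ∠ASW = 83°  [△SAW]

∠ASW = 83°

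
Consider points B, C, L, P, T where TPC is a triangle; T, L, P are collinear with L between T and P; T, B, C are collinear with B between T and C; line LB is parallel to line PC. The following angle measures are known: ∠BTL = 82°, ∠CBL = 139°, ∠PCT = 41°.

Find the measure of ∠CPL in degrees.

∠CPL = 57°

1. ∠CTP = 82°  [L on TP, B on TC]
2. ∠CPT = 57°  [△TPC]
3. ∠CPL = 57°  [L on ray PT]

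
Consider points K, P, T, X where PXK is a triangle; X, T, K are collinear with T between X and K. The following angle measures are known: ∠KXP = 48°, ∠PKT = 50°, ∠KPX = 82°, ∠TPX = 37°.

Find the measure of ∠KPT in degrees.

1. ∠PXT = 48°  [T on ray XK]
2. ∠PTX = 95°  [△PXT]
3. ∠KTP = 85°  [linear pair at T on XK]
4. ∠KPT = 45°  [△PTK]

∠KPT = 45°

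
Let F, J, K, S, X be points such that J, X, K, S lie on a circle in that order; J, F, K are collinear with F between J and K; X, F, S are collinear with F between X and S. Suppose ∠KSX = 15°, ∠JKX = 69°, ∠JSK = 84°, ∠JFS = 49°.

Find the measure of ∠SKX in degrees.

∠SKX = 103°

1. ∠KFX = 49°  [vertical angles at F]
2. ∠KXS = 62°  [△XFK]
3. ∠SKX = 103°  [△XKS]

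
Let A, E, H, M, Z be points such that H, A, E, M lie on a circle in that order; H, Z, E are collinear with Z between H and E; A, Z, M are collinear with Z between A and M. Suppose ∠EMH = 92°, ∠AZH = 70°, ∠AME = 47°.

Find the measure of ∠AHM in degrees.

∠AHM = 72°

1. ∠EAH = 88°  [cyclic HAEM, opposite ∠A+∠M]
2. ∠AHE = 47°  [same arc AE]
3. ∠AEH = 45°  [△HAE]
4. ∠HAM = 63°  [△HZA]
5. ∠AMH = 45°  [same arc HA]
6. ∠AHM = 72°  [△HAM]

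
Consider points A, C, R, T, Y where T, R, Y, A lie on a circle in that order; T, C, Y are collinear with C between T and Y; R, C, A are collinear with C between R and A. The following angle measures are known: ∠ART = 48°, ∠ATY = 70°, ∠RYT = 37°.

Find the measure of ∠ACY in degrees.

∠ACY = 107°

1. ∠RAT = 37°  [same arc TR]
2. ∠ACT = 73°  [△TCA]
3. ∠ACY = 107°  [linear pair at C on TY]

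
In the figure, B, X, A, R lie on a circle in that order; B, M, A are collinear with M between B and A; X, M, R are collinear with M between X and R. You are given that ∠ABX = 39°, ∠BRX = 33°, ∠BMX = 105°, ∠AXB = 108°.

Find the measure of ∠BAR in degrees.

1. ∠ARX = 39°  [same arc XA]
2. ∠AMR = 105°  [vertical angles at M]
3. ∠BAR = 36°  [△AMR]

∠BAR = 36°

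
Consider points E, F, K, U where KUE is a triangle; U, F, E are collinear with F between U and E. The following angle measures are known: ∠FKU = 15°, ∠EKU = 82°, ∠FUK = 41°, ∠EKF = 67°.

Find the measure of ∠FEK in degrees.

1. ∠KFU = 124°  [△KUF]
2. ∠EFK = 56°  [linear pair at F on UE]
3. ∠FEK = 57°  [△KFE]

∠FEK = 57°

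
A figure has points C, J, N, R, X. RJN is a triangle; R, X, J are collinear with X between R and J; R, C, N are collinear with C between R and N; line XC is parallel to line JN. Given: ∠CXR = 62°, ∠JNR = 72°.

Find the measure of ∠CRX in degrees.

∠CRX = 46°

1. ∠NJR = 62°  [XC∥JN, corresponding at X]
2. ∠JRN = 46°  [△RJN]
3. ∠CRX = 46°  [X on RJ, C on RN]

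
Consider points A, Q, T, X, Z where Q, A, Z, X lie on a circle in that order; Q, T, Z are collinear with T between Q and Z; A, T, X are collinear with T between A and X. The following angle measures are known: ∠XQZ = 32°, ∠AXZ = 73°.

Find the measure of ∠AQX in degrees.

1. ∠XAZ = 32°  [same arc ZX]
2. ∠AZX = 75°  [△AZX]
3. ∠AQX = 105°  [cyclic QAZX, opposite ∠Q+∠Z]

∠AQX = 105°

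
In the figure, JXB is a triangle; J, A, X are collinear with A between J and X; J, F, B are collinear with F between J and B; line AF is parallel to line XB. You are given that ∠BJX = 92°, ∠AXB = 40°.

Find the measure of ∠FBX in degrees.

∠FBX = 48°

1. ∠BXJ = 40°  [A on ray XJ]
2. ∠JBX = 48°  [△JXB]
3. ∠FBX = 48°  [F on ray BJ]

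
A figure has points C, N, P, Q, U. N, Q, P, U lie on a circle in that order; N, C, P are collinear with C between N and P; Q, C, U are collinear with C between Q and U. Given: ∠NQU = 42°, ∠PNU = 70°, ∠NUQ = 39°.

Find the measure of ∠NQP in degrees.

1. ∠NPU = 42°  [same arc NU]
2. ∠NUP = 68°  [△NPU]
3. ∠NQP = 112°  [cyclic NQPU, opposite ∠Q+∠U]

∠NQP = 112°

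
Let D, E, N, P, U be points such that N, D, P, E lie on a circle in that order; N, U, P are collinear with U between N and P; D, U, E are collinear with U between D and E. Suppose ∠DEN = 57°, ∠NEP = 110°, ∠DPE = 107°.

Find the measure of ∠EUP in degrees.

1. ∠DPN = 57°  [same arc ND]
2. ∠NDP = 70°  [cyclic NDPE, opposite ∠D+∠E]
3. ∠DNE = 73°  [cyclic NDPE, opposite ∠N+∠P]
4. ∠DNP = 53°  [△NDP]
5. ∠EDN = 50°  [△NDE]
6. ∠DEP = 53°  [same arc DP]
7. ∠EPN = 50°  [same arc NE]
8. ∠EUP = 77°  [△PUE]

∠EUP = 77°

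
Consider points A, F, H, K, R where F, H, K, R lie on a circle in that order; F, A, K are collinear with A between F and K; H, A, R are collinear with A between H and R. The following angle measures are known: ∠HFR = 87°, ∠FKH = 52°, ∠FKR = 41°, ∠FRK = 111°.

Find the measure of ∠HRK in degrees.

1. ∠HKR = 93°  [cyclic FHKR, opposite ∠F+∠K]
2. ∠KFR = 28°  [△FKR]
3. ∠KHR = 28°  [same arc KR]
4. ∠HRK = 59°  [△HKR]

∠HRK = 59°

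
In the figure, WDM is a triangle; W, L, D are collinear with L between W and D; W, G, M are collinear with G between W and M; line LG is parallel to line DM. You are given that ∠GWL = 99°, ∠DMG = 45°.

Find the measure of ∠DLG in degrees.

∠DLG = 144°

1. ∠DWM = 99°  [L on WD, G on WM]
2. ∠DMW = 45°  [G on ray MW]
3. ∠MDW = 36°  [△WDM]
4. ∠GLW = 36°  [LG∥DM, corresponding at L]
5. ∠DLG = 144°  [linear pair at L on WD]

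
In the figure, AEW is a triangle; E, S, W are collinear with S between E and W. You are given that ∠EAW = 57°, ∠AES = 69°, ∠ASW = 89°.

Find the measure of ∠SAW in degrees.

1. ∠AEW = 69°  [S on ray EW]
2. ∠AWE = 54°  [△AEW]
3. ∠AWS = 54°  [S on ray WE]
4. ∠SAW = 37°  [△ASW]

∠SAW = 37°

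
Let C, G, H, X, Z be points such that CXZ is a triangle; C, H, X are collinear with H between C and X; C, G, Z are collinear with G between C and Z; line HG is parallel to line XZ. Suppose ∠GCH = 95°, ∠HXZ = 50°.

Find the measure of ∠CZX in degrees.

1. ∠XCZ = 95°  [H on CX, G on CZ]
2. ∠CXZ = 50°  [H on ray XC]
3. ∠CZX = 35°  [△CXZ]

∠CZX = 35°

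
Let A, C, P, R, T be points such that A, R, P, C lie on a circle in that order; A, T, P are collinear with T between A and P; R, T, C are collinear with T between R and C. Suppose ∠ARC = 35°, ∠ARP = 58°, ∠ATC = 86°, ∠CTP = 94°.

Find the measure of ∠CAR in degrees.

1. ∠APC = 35°  [same arc AC]
2. ∠ACP = 122°  [cyclic ARPC, opposite ∠R+∠C]
3. ∠CAP = 23°  [△APC]
4. ∠ACR = 71°  [△ATC]
5. ∠CAR = 74°  [△ARC]

∠CAR = 74°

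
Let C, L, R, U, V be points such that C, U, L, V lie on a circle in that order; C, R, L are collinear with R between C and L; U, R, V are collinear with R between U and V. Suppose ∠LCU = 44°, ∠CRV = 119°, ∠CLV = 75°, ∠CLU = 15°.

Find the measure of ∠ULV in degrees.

1. ∠LVU = 44°  [same arc UL]
2. ∠LRU = 119°  [vertical angles at R]
3. ∠LUV = 46°  [△URL]
4. ∠ULV = 90°  [△ULV]

∠ULV = 90°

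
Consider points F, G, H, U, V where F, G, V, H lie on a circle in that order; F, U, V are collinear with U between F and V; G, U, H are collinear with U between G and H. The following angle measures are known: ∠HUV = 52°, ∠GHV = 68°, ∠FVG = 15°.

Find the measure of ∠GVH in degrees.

∠GVH = 75°

1. ∠FUG = 52°  [vertical angles at U]
2. ∠GFV = 68°  [same arc GV]
3. ∠FHG = 15°  [same arc FG]
4. ∠FGH = 60°  [△FUG]
5. ∠GFH = 105°  [△FGH]
6. ∠GVH = 75°  [cyclic FGVH, opposite ∠F+∠V]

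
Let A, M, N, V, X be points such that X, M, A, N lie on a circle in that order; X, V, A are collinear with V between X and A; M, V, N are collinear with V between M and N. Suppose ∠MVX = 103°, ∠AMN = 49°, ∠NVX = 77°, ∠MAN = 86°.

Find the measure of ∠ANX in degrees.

1. ∠AVN = 103°  [vertical angles at V]
2. ∠AXN = 49°  [same arc AN]
3. ∠ANM = 45°  [△MAN]
4. ∠NAX = 32°  [△AVN]
5. ∠ANX = 99°  [△XAN]

∠ANX = 99°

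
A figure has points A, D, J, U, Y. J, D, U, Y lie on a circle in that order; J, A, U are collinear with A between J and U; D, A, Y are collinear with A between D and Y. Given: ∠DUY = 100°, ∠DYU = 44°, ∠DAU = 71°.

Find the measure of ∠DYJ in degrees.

1. ∠UDY = 36°  [△DUY]
2. ∠JAY = 71°  [vertical angles at A]
3. ∠UJY = 36°  [same arc UY]
4. ∠DYJ = 73°  [△JAY]

∠DYJ = 73°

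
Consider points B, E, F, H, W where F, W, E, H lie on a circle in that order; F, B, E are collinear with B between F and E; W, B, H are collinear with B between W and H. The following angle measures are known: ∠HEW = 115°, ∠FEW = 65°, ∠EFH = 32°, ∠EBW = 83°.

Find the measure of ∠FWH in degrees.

∠FWH = 50°

1. ∠HFW = 65°  [cyclic FWEH, opposite ∠F+∠E]
2. ∠FHW = 65°  [same arc FW]
3. ∠FWH = 50°  [△FWH]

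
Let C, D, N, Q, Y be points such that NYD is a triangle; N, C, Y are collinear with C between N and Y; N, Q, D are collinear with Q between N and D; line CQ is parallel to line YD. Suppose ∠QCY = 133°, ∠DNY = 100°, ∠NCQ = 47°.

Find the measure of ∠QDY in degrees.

1. ∠CNQ = 100°  [C on NY, Q on ND]
2. ∠CQN = 33°  [△NCQ]
3. ∠CQD = 147°  [linear pair at Q on ND]
4. ∠QDY = 33°  [CQ∥YD, co-interior at D–Q]

∠QDY = 33°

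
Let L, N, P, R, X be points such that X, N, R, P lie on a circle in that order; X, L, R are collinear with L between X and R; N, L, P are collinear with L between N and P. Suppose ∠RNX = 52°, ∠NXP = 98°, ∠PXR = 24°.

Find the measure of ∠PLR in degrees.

∠PLR = 78°

1. ∠RPX = 128°  [cyclic XNRP, opposite ∠N+∠P]
2. ∠NRP = 82°  [cyclic XNRP, opposite ∠X+∠R]
3. ∠PNR = 24°  [same arc RP]
4. ∠PRX = 28°  [△XRP]
5. ∠NPR = 74°  [△NRP]
6. ∠PLR = 78°  [△RLP]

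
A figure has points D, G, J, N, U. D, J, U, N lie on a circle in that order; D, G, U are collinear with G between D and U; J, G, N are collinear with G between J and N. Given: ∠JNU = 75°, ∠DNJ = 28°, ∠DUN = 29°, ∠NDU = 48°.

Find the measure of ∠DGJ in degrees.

1. ∠JDU = 75°  [same arc JU]
2. ∠DJN = 29°  [same arc DN]
3. ∠DGJ = 76°  [△DGJ]

∠DGJ = 76°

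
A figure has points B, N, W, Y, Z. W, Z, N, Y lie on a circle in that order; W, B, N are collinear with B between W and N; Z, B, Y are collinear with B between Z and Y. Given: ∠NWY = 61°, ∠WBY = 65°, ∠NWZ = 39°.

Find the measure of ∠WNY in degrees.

∠WNY = 26°

1. ∠NBY = 115°  [linear pair at B on WN]
2. ∠NYZ = 39°  [same arc ZN]
3. ∠WNY = 26°  [△NBY]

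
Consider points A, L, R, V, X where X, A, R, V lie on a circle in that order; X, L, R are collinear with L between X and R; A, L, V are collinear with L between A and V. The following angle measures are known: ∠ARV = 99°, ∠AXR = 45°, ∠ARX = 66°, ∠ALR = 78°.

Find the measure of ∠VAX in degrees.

1. ∠AXV = 81°  [cyclic XARV, opposite ∠X+∠R]
2. ∠AVX = 66°  [same arc XA]
3. ∠VAX = 33°  [△XAV]

∠VAX = 33°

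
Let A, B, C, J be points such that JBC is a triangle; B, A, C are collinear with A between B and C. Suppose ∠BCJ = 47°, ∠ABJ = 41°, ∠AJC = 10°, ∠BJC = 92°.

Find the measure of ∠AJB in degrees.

∠AJB = 82°

1. ∠ACJ = 47°  [A on ray CB]
2. ∠CAJ = 123°  [△JAC]
3. ∠BAJ = 57°  [linear pair at A on BC]
4. ∠AJB = 82°  [△JBA]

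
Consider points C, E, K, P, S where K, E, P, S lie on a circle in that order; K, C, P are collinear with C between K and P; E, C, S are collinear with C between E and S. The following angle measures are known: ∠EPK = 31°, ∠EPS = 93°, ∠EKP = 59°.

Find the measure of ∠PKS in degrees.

1. ∠ESK = 31°  [same arc KE]
2. ∠KEP = 90°  [△KEP]
3. ∠EKS = 87°  [cyclic KEPS, opposite ∠K+∠P]
4. ∠KES = 62°  [△KES]
5. ∠KSP = 90°  [cyclic KEPS, opposite ∠E+∠S]
6. ∠KPS = 62°  [same arc KS]
7. ∠PKS = 28°  [△KPS]

∠PKS = 28°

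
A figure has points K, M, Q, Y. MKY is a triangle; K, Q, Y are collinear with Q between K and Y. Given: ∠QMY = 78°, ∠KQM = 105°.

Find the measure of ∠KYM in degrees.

∠KYM = 27°

1. ∠MQY = 75°  [linear pair at Q on KY]
2. ∠MYQ = 27°  [△MQY]
3. ∠KYM = 27°  [Q on ray YK]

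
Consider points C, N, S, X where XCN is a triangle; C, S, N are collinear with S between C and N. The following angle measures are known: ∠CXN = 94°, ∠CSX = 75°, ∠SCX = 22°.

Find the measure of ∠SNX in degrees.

1. ∠NCX = 22°  [S on ray CN]
2. ∠CNX = 64°  [△XCN]
3. ∠SNX = 64°  [S on ray NC]

∠SNX = 64°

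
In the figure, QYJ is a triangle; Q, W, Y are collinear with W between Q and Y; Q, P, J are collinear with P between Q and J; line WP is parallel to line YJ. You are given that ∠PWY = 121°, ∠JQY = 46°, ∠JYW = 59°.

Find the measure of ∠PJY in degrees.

∠PJY = 75°

1. ∠JYQ = 59°  [W on ray YQ]
2. ∠QJY = 75°  [△QYJ]
3. ∠PJY = 75°  [P on ray JQ]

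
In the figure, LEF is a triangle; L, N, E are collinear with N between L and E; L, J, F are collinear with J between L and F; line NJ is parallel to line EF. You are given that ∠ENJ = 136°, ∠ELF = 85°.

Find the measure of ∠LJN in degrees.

∠LJN = 51°

1. ∠JNL = 44°  [linear pair at N on LE]
2. ∠JLN = 85°  [N on LE, J on LF]
3. ∠LJN = 51°  [△LNJ]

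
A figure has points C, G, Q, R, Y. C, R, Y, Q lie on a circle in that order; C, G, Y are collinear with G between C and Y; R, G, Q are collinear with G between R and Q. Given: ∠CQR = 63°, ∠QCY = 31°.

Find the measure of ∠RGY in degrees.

∠RGY = 86°

1. ∠CYR = 63°  [same arc CR]
2. ∠QRY = 31°  [same arc YQ]
3. ∠RGY = 86°  [△RGY]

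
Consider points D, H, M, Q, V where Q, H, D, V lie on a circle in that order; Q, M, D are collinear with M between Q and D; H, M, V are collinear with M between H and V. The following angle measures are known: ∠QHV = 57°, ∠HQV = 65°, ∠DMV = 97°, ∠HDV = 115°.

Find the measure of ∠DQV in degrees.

1. ∠HVQ = 58°  [△QHV]
2. ∠QMV = 83°  [linear pair at M on QD]
3. ∠DQV = 39°  [△QMV]

∠DQV = 39°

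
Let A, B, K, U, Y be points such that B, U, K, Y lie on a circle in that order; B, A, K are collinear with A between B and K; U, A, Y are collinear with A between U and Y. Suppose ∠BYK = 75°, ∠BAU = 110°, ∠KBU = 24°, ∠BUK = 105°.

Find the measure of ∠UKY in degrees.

1. ∠KAU = 70°  [linear pair at A on BK]
2. ∠KYU = 24°  [same arc UK]
3. ∠BKU = 51°  [△BUK]
4. ∠KUY = 59°  [△UAK]
5. ∠UKY = 97°  [△UKY]

∠UKY = 97°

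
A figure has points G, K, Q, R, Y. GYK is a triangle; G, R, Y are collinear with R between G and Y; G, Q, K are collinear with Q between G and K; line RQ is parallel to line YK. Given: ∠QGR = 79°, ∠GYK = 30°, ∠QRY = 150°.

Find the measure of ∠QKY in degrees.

∠QKY = 71°

1. ∠KGY = 79°  [R on GY, Q on GK]
2. ∠GKY = 71°  [△GYK]
3. ∠QKY = 71°  [Q on ray KG]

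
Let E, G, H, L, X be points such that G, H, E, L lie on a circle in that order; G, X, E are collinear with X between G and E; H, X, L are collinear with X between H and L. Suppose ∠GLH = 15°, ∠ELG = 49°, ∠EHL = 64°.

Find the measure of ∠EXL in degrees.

1. ∠GEH = 15°  [same arc GH]
2. ∠EHG = 131°  [cyclic GHEL, opposite ∠H+∠L]
3. ∠EGL = 64°  [same arc EL]
4. ∠EGH = 34°  [△GHE]
5. ∠GEL = 67°  [△GEL]
6. ∠ELH = 34°  [same arc HE]
7. ∠EXL = 79°  [△EXL]

∠EXL = 79°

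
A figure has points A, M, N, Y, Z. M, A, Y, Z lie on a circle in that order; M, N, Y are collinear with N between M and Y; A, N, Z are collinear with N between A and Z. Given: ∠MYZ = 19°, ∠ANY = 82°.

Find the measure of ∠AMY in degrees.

1. ∠MAZ = 19°  [same arc MZ]
2. ∠ANM = 98°  [linear pair at N on MY]
3. ∠AMY = 63°  [△MNA]

∠AMY = 63°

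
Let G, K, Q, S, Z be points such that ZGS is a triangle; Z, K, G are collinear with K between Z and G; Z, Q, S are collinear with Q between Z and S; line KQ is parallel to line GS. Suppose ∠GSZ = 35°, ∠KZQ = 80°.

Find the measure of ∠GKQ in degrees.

1. ∠KQZ = 35°  [KQ∥GS, corresponding at Q]
2. ∠QKZ = 65°  [△ZKQ]
3. ∠GKQ = 115°  [linear pair at K on ZG]

∠GKQ = 115°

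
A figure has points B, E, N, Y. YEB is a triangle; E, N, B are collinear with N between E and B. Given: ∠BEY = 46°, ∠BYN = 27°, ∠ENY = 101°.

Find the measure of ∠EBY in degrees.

1. ∠BNY = 79°  [linear pair at N on EB]
2. ∠NBY = 74°  [△YNB]
3. ∠EBY = 74°  [N on ray BE]

∠EBY = 74°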